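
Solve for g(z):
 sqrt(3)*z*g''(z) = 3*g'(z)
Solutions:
 g(z) = C1 + C2*z^(1 + sqrt(3))


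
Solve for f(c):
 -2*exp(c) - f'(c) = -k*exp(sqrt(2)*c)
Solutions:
 f(c) = C1 + sqrt(2)*k*exp(sqrt(2)*c)/2 - 2*exp(c)


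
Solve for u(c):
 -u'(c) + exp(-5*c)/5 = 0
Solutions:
 u(c) = C1 - exp(-5*c)/25


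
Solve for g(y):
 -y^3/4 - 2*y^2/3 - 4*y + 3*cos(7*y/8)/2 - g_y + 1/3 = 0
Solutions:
 g(y) = C1 - y^4/16 - 2*y^3/9 - 2*y^2 + y/3 + 12*sin(7*y/8)/7


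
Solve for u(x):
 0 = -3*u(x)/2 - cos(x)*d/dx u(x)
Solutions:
 u(x) = C1*(sin(x) - 1)^(3/4)/(sin(x) + 1)^(3/4)


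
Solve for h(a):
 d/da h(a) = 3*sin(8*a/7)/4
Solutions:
 h(a) = C1 - 21*cos(8*a/7)/32


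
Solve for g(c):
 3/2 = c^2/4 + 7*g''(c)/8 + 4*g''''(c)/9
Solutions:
 g(c) = C1 + C2*c + C3*sin(3*sqrt(14)*c/8) + C4*cos(3*sqrt(14)*c/8) - c^4/42 + 442*c^2/441


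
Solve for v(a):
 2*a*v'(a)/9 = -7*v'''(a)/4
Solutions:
 v(a) = C1 + Integral(C2*airyai(-2*147^(1/3)*a/21) + C3*airybi(-2*147^(1/3)*a/21), a)


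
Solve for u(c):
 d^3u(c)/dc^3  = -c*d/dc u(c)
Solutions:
 u(c) = C1 + Integral(C2*airyai(-c) + C3*airybi(-c), c)


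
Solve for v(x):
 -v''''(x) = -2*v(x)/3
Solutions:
 v(x) = C1*exp(-2^(1/4)*3^(3/4)*x/3) + C2*exp(2^(1/4)*3^(3/4)*x/3) + C3*sin(2^(1/4)*3^(3/4)*x/3) + C4*cos(2^(1/4)*3^(3/4)*x/3)


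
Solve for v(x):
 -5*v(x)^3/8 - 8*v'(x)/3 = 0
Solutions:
 v(x) = -4*sqrt(2)*sqrt(-1/(C1 - 15*x))
 v(x) = 4*sqrt(2)*sqrt(-1/(C1 - 15*x))


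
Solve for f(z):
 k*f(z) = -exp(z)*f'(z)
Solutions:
 f(z) = C1*exp(k*exp(-z))


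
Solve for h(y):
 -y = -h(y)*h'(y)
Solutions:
 h(y) = -sqrt(C1 + y^2)
 h(y) = sqrt(C1 + y^2)


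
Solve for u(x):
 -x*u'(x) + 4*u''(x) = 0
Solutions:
 u(x) = C1 + C2*erfi(sqrt(2)*x/4)


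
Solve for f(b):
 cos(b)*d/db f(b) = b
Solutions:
 f(b) = C1 + Integral(b/cos(b), b)


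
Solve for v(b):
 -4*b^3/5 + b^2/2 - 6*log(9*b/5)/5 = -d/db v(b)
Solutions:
 v(b) = C1 + b^4/5 - b^3/6 + 6*b*log(b)/5 - 6*b*log(5)/5 - 6*b/5 + 12*b*log(3)/5


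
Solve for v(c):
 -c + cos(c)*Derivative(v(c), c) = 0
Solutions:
 v(c) = C1 + Integral(c/cos(c), c)


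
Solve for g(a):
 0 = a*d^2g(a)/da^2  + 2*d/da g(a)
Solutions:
 g(a) = C1 + C2/a


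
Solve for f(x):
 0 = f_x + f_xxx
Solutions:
 f(x) = C1 + C2*sin(x) + C3*cos(x)


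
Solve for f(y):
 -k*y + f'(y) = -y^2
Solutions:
 f(y) = C1 + k*y^2/2 - y^3/3


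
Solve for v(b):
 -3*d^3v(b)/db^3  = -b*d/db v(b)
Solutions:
 v(b) = C1 + Integral(C2*airyai(3^(2/3)*b/3) + C3*airybi(3^(2/3)*b/3), b)


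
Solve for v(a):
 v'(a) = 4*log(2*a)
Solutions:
 v(a) = C1 + 4*a*log(a) - 4*a + a*log(16)


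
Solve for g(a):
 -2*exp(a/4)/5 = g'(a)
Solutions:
 g(a) = C1 - 8*exp(a/4)/5


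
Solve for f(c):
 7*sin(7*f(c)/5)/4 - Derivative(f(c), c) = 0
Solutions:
 -7*c/4 + 5*log(cos(7*f(c)/5) - 1)/14 - 5*log(cos(7*f(c)/5) + 1)/14 = C1


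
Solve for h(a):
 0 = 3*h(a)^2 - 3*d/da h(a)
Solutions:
 h(a) = -1/(C1 + a)


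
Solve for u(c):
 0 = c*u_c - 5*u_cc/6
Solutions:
 u(c) = C1 + C2*erfi(sqrt(15)*c/5)


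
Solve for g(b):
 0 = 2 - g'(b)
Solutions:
 g(b) = C1 + 2*b


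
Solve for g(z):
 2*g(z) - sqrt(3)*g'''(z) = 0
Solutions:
 g(z) = C3*exp(2^(1/3)*3^(5/6)*z/3) + (C1*sin(6^(1/3)*z/2) + C2*cos(6^(1/3)*z/2))*exp(-2^(1/3)*3^(5/6)*z/6)


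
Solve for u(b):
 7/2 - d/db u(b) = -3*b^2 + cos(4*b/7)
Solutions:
 u(b) = C1 + b^3 + 7*b/2 - 7*sin(4*b/7)/4


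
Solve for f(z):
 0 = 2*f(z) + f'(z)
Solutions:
 f(z) = C1*exp(-2*z)


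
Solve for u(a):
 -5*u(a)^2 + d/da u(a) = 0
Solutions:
 u(a) = -1/(C1 + 5*a)


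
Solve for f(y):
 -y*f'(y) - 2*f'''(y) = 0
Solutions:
 f(y) = C1 + Integral(C2*airyai(-2^(2/3)*y/2) + C3*airybi(-2^(2/3)*y/2), y)


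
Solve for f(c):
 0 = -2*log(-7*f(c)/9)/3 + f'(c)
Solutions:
 -3*Integral(1/(log(-_y) - 2*log(3) + log(7)), (_y, f(c)))/2 = C1 - c


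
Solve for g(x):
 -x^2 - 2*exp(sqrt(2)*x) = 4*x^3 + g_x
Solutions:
 g(x) = C1 - x^4 - x^3/3 - sqrt(2)*exp(sqrt(2)*x)


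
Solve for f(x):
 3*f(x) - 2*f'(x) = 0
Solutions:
 f(x) = C1*exp(3*x/2)


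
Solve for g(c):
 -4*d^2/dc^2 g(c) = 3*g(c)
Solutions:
 g(c) = C1*sin(sqrt(3)*c/2) + C2*cos(sqrt(3)*c/2)


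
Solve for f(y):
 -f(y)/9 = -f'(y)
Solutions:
 f(y) = C1*exp(y/9)


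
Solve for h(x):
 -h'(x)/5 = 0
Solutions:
 h(x) = C1


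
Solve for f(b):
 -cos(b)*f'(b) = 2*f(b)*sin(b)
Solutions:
 f(b) = C1*cos(b)^2


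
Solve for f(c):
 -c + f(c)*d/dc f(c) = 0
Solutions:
 f(c) = -sqrt(C1 + c^2)
 f(c) = sqrt(C1 + c^2)


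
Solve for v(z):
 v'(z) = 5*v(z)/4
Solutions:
 v(z) = C1*exp(5*z/4)


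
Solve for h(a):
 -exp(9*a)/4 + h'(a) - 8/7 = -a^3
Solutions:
 h(a) = C1 - a^4/4 + 8*a/7 + exp(9*a)/36


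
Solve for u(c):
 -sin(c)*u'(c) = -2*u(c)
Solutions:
 u(c) = C1*(cos(c) - 1)/(cos(c) + 1)


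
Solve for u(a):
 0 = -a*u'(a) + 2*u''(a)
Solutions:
 u(a) = C1 + C2*erfi(a/2)


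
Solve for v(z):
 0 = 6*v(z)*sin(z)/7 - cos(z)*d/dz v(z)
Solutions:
 v(z) = C1/cos(z)^(6/7)


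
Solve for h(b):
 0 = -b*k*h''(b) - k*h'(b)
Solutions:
 h(b) = C1 + C2*log(b)


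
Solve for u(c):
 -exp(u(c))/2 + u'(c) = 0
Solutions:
 u(c) = log(-1/(C1 + c)) + log(2)


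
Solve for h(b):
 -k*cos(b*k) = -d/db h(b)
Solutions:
 h(b) = C1 + sin(b*k)


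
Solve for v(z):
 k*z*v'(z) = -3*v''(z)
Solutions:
 v(z) = Piecewise((-sqrt(6)*sqrt(pi)*C1*erf(sqrt(6)*sqrt(k)*z/6)/(2*sqrt(k)) - C2, (k > 0) | (k < 0)), (-C1*z - C2, True))


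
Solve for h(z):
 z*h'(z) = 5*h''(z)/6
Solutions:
 h(z) = C1 + C2*erfi(sqrt(15)*z/5)


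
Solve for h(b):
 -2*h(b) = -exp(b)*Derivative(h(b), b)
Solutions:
 h(b) = C1*exp(-2*exp(-b))


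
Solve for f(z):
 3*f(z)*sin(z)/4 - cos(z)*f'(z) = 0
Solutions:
 f(z) = C1/cos(z)^(3/4)


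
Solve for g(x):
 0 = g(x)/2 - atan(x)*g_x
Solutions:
 g(x) = C1*exp(Integral(1/atan(x), x)/2)


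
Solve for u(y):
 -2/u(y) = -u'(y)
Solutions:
 u(y) = -sqrt(C1 + 4*y)
 u(y) = sqrt(C1 + 4*y)


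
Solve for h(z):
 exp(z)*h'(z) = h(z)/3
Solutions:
 h(z) = C1*exp(-exp(-z)/3)


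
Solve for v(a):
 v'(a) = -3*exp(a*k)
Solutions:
 v(a) = C1 - 3*exp(a*k)/k


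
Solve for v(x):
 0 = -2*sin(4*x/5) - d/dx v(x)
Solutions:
 v(x) = C1 + 5*cos(4*x/5)/2


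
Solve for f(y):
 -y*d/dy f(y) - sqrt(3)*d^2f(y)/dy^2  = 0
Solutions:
 f(y) = C1 + C2*erf(sqrt(2)*3^(3/4)*y/6)


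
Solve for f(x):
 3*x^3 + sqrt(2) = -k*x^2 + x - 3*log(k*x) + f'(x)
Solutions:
 f(x) = C1 + k*x^3/3 + 3*x^4/4 - x^2/2 + 3*x*log(k*x) + x*(-3 + sqrt(2))


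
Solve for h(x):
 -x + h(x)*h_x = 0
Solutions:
 h(x) = -sqrt(C1 + x^2)
 h(x) = sqrt(C1 + x^2)


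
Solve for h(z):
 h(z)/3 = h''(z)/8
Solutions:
 h(z) = C1*exp(-2*sqrt(6)*z/3) + C2*exp(2*sqrt(6)*z/3)


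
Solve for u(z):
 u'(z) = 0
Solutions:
 u(z) = C1


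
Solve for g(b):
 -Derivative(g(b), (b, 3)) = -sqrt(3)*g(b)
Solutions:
 g(b) = C3*exp(3^(1/6)*b) + (C1*sin(3^(2/3)*b/2) + C2*cos(3^(2/3)*b/2))*exp(-3^(1/6)*b/2)


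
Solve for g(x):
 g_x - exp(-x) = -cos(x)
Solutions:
 g(x) = C1 - sin(x) - exp(-x)


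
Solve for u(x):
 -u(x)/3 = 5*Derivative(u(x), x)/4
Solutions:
 u(x) = C1*exp(-4*x/15)


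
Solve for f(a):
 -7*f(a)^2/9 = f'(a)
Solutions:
 f(a) = 9/(C1 + 7*a)


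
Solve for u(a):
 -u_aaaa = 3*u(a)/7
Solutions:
 u(a) = (C1*sin(sqrt(2)*3^(1/4)*7^(3/4)*a/14) + C2*cos(sqrt(2)*3^(1/4)*7^(3/4)*a/14))*exp(-sqrt(2)*3^(1/4)*7^(3/4)*a/14) + (C3*sin(sqrt(2)*3^(1/4)*7^(3/4)*a/14) + C4*cos(sqrt(2)*3^(1/4)*7^(3/4)*a/14))*exp(sqrt(2)*3^(1/4)*7^(3/4)*a/14)


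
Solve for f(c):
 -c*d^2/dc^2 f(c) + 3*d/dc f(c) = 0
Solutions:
 f(c) = C1 + C2*c^4


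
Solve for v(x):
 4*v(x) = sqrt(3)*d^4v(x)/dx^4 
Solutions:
 v(x) = C1*exp(-sqrt(2)*3^(7/8)*x/3) + C2*exp(sqrt(2)*3^(7/8)*x/3) + C3*sin(sqrt(2)*3^(7/8)*x/3) + C4*cos(sqrt(2)*3^(7/8)*x/3)


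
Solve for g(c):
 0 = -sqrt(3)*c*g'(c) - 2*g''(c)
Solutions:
 g(c) = C1 + C2*erf(3^(1/4)*c/2)


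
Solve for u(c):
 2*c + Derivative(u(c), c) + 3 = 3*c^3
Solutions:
 u(c) = C1 + 3*c^4/4 - c^2 - 3*c


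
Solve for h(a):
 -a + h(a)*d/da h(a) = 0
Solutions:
 h(a) = -sqrt(C1 + a^2)
 h(a) = sqrt(C1 + a^2)


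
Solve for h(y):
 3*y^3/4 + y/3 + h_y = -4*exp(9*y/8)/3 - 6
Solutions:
 h(y) = C1 - 3*y^4/16 - y^2/6 - 6*y - 32*exp(9*y/8)/27


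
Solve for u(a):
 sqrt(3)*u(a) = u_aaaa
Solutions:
 u(a) = C1*exp(-3^(1/8)*a) + C2*exp(3^(1/8)*a) + C3*sin(3^(1/8)*a) + C4*cos(3^(1/8)*a)


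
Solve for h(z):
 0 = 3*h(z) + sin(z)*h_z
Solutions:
 h(z) = C1*(cos(z) + 1)^(3/2)/(cos(z) - 1)^(3/2)


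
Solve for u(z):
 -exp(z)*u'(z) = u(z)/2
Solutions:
 u(z) = C1*exp(exp(-z)/2)


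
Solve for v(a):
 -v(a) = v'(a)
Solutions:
 v(a) = C1*exp(-a)


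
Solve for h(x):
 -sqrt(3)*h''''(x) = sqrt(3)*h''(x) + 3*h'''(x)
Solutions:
 h(x) = C1 + C2*x + (C3*sin(x/2) + C4*cos(x/2))*exp(-sqrt(3)*x/2)


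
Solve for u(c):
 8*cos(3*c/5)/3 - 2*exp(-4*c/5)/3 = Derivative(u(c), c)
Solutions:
 u(c) = C1 + 40*sin(3*c/5)/9 + 5*exp(-4*c/5)/6


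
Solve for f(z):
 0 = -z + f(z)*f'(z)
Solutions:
 f(z) = -sqrt(C1 + z^2)
 f(z) = sqrt(C1 + z^2)


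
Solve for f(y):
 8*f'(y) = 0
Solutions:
 f(y) = C1


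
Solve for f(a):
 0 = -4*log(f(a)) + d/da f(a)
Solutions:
 li(f(a)) = C1 + 4*a


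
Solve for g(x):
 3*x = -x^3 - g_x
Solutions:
 g(x) = C1 - x^4/4 - 3*x^2/2


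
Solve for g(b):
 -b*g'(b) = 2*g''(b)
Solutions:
 g(b) = C1 + C2*erf(b/2)


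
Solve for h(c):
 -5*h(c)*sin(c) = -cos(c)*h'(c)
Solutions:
 h(c) = C1/cos(c)^5


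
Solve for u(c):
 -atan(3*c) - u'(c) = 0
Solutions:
 u(c) = C1 - c*atan(3*c) + log(9*c^2 + 1)/6


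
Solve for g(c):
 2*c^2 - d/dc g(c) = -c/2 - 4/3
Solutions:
 g(c) = C1 + 2*c^3/3 + c^2/4 + 4*c/3


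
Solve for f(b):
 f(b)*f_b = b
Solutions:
 f(b) = -sqrt(C1 + b^2)
 f(b) = sqrt(C1 + b^2)


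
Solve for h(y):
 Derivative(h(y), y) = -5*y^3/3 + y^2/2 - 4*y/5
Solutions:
 h(y) = C1 - 5*y^4/12 + y^3/6 - 2*y^2/5


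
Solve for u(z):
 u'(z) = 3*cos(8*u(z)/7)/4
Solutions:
 -3*z/4 - 7*log(sin(8*u(z)/7) - 1)/16 + 7*log(sin(8*u(z)/7) + 1)/16 = C1


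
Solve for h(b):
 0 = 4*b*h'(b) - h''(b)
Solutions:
 h(b) = C1 + C2*erfi(sqrt(2)*b)


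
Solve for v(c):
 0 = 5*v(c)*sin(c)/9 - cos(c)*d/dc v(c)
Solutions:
 v(c) = C1/cos(c)^(5/9)


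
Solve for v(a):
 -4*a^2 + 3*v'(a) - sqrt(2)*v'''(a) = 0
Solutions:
 v(a) = C1 + C2*exp(-2^(3/4)*sqrt(3)*a/2) + C3*exp(2^(3/4)*sqrt(3)*a/2) + 4*a^3/9 + 8*sqrt(2)*a/9


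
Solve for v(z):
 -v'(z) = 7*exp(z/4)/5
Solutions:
 v(z) = C1 - 28*exp(z/4)/5


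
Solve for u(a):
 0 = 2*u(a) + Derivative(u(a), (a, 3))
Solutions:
 u(a) = C3*exp(-2^(1/3)*a) + (C1*sin(2^(1/3)*sqrt(3)*a/2) + C2*cos(2^(1/3)*sqrt(3)*a/2))*exp(2^(1/3)*a/2)


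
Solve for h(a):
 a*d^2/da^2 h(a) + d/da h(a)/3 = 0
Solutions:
 h(a) = C1 + C2*a^(2/3)


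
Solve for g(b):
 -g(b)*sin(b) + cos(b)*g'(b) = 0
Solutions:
 g(b) = C1/cos(b)


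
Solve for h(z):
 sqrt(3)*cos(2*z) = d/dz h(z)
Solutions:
 h(z) = C1 + sqrt(3)*sin(2*z)/2


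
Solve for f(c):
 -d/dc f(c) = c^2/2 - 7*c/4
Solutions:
 f(c) = C1 - c^3/6 + 7*c^2/8


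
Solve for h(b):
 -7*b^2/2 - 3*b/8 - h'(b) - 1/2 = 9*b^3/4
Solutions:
 h(b) = C1 - 9*b^4/16 - 7*b^3/6 - 3*b^2/16 - b/2


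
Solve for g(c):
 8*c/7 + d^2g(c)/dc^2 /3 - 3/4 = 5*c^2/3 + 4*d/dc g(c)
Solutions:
 g(c) = C1 + C2*exp(12*c) - 5*c^3/36 + 109*c^2/1008 - 1025*c/6048


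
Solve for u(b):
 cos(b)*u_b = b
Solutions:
 u(b) = C1 + Integral(b/cos(b), b)


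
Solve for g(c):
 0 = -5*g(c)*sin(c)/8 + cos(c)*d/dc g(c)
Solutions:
 g(c) = C1/cos(c)^(5/8)


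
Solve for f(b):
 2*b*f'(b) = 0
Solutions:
 f(b) = C1


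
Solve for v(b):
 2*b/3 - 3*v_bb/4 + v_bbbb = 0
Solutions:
 v(b) = C1 + C2*b + C3*exp(-sqrt(3)*b/2) + C4*exp(sqrt(3)*b/2) + 4*b^3/27


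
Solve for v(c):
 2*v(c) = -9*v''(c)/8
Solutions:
 v(c) = C1*sin(4*c/3) + C2*cos(4*c/3)


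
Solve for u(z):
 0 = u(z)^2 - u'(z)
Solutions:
 u(z) = -1/(C1 + z)


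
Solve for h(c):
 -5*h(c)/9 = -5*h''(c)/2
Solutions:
 h(c) = C1*exp(-sqrt(2)*c/3) + C2*exp(sqrt(2)*c/3)


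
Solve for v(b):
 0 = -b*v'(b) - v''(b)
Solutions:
 v(b) = C1 + C2*erf(sqrt(2)*b/2)


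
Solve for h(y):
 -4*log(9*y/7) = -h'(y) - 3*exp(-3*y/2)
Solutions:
 h(y) = C1 + 4*y*log(y) + 4*y*(-log(7) - 1 + 2*log(3)) + 2*exp(-3*y/2)


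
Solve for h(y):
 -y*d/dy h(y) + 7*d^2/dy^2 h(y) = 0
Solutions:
 h(y) = C1 + C2*erfi(sqrt(14)*y/14)


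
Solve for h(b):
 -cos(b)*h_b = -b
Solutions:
 h(b) = C1 + Integral(b/cos(b), b)


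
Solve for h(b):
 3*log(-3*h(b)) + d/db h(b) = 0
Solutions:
 Integral(1/(log(-_y) + log(3)), (_y, h(b)))/3 = C1 - b


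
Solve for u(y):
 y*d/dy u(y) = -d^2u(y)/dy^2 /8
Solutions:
 u(y) = C1 + C2*erf(2*y)


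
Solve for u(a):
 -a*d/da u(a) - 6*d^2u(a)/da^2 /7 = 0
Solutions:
 u(a) = C1 + C2*erf(sqrt(21)*a/6)


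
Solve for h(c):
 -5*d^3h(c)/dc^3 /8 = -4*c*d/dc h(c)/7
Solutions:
 h(c) = C1 + Integral(C2*airyai(2*70^(2/3)*c/35) + C3*airybi(2*70^(2/3)*c/35), c)


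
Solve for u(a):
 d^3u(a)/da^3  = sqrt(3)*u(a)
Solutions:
 u(a) = C3*exp(3^(1/6)*a) + (C1*sin(3^(2/3)*a/2) + C2*cos(3^(2/3)*a/2))*exp(-3^(1/6)*a/2)


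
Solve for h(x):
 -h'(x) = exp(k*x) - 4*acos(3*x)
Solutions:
 h(x) = C1 + 4*x*acos(3*x) - 4*sqrt(1 - 9*x^2)/3 - Piecewise((exp(k*x)/k, Ne(k, 0)), (x, True))


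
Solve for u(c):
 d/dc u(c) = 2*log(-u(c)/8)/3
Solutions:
 -3*Integral(1/(log(-_y) - 3*log(2)), (_y, u(c)))/2 = C1 - c


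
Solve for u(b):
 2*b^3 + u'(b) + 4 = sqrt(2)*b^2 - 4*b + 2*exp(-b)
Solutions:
 u(b) = C1 - b^4/2 + sqrt(2)*b^3/3 - 2*b^2 - 4*b - 2*exp(-b)


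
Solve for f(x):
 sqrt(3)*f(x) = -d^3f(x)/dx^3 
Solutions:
 f(x) = C3*exp(-3^(1/6)*x) + (C1*sin(3^(2/3)*x/2) + C2*cos(3^(2/3)*x/2))*exp(3^(1/6)*x/2)


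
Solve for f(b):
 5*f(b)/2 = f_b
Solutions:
 f(b) = C1*exp(5*b/2)


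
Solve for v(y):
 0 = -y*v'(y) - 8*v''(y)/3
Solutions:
 v(y) = C1 + C2*erf(sqrt(3)*y/4)


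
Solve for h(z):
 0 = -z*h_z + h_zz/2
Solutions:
 h(z) = C1 + C2*erfi(z)


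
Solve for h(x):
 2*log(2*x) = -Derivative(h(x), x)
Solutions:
 h(x) = C1 - 2*x*log(x) - x*log(4) + 2*x


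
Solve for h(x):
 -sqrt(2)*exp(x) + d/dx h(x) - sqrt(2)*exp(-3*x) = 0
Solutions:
 h(x) = C1 + sqrt(2)*exp(x) - sqrt(2)*exp(-3*x)/3


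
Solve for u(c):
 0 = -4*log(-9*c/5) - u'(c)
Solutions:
 u(c) = C1 - 4*c*log(-c) + 4*c*(-2*log(3) + 1 + log(5))


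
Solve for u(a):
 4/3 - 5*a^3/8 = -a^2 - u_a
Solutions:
 u(a) = C1 + 5*a^4/32 - a^3/3 - 4*a/3


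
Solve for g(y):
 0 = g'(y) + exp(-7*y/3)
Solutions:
 g(y) = C1 + 3*exp(-7*y/3)/7


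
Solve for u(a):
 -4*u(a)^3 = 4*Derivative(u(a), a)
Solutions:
 u(a) = -sqrt(2)*sqrt(-1/(C1 - a))/2
 u(a) = sqrt(2)*sqrt(-1/(C1 - a))/2


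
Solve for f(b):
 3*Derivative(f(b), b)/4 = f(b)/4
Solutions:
 f(b) = C1*exp(b/3)


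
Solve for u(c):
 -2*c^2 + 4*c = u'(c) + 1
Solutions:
 u(c) = C1 - 2*c^3/3 + 2*c^2 - c


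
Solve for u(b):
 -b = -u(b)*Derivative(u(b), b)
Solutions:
 u(b) = -sqrt(C1 + b^2)
 u(b) = sqrt(C1 + b^2)


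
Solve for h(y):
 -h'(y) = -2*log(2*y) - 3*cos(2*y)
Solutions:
 h(y) = C1 + 2*y*log(y) - 2*y + 2*y*log(2) + 3*sin(2*y)/2


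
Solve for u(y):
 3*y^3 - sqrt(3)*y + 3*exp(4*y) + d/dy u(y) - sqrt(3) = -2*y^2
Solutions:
 u(y) = C1 - 3*y^4/4 - 2*y^3/3 + sqrt(3)*y^2/2 + sqrt(3)*y - 3*exp(4*y)/4


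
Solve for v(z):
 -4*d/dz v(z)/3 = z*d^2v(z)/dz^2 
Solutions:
 v(z) = C1 + C2/z^(1/3)


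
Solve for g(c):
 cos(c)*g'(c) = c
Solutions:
 g(c) = C1 + Integral(c/cos(c), c)


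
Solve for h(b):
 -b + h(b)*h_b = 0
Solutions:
 h(b) = -sqrt(C1 + b^2)
 h(b) = sqrt(C1 + b^2)


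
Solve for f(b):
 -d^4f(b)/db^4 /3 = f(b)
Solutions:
 f(b) = (C1*sin(sqrt(2)*3^(1/4)*b/2) + C2*cos(sqrt(2)*3^(1/4)*b/2))*exp(-sqrt(2)*3^(1/4)*b/2) + (C3*sin(sqrt(2)*3^(1/4)*b/2) + C4*cos(sqrt(2)*3^(1/4)*b/2))*exp(sqrt(2)*3^(1/4)*b/2)


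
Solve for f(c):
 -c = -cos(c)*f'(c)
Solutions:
 f(c) = C1 + Integral(c/cos(c), c)


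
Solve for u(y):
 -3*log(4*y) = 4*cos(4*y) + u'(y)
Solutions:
 u(y) = C1 - 3*y*log(y) - 6*y*log(2) + 3*y - sin(4*y)


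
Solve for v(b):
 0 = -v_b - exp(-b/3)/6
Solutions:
 v(b) = C1 + exp(-b/3)/2


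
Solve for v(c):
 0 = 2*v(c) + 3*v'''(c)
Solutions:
 v(c) = C3*exp(-2^(1/3)*3^(2/3)*c/3) + (C1*sin(2^(1/3)*3^(1/6)*c/2) + C2*cos(2^(1/3)*3^(1/6)*c/2))*exp(2^(1/3)*3^(2/3)*c/6)


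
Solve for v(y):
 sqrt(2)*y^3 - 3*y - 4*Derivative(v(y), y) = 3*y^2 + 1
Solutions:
 v(y) = C1 + sqrt(2)*y^4/16 - y^3/4 - 3*y^2/8 - y/4


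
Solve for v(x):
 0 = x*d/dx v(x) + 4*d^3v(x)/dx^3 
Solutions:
 v(x) = C1 + Integral(C2*airyai(-2^(1/3)*x/2) + C3*airybi(-2^(1/3)*x/2), x)


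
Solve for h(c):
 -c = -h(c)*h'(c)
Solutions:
 h(c) = -sqrt(C1 + c^2)
 h(c) = sqrt(C1 + c^2)


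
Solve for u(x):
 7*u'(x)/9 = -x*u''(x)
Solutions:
 u(x) = C1 + C2*x^(2/9)


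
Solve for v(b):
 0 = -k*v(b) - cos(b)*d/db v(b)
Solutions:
 v(b) = C1*exp(k*(log(sin(b) - 1) - log(sin(b) + 1))/2)


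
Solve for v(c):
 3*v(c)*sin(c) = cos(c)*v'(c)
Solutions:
 v(c) = C1/cos(c)^3


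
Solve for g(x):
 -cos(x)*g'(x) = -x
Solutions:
 g(x) = C1 + Integral(x/cos(x), x)


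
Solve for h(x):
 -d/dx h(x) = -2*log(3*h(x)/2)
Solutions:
 Integral(1/(-log(_y) - log(3) + log(2)), (_y, h(x)))/2 = C1 - x


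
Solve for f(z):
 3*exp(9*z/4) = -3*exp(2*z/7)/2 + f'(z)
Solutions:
 f(z) = C1 + 21*exp(2*z/7)/4 + 4*exp(9*z/4)/3


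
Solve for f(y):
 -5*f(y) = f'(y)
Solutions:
 f(y) = C1*exp(-5*y)


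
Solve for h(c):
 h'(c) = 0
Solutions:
 h(c) = C1


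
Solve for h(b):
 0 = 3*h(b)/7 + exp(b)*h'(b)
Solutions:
 h(b) = C1*exp(3*exp(-b)/7)


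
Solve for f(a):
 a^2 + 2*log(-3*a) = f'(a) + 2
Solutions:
 f(a) = C1 + a^3/3 + 2*a*log(-a) + 2*a*(-2 + log(3))


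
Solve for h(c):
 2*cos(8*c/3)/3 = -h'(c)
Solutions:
 h(c) = C1 - sin(8*c/3)/4


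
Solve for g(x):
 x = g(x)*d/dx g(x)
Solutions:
 g(x) = -sqrt(C1 + x^2)
 g(x) = sqrt(C1 + x^2)


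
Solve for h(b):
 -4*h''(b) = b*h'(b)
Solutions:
 h(b) = C1 + C2*erf(sqrt(2)*b/4)


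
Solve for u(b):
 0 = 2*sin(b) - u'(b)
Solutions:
 u(b) = C1 - 2*cos(b)


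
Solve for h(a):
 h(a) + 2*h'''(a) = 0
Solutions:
 h(a) = C3*exp(-2^(2/3)*a/2) + (C1*sin(2^(2/3)*sqrt(3)*a/4) + C2*cos(2^(2/3)*sqrt(3)*a/4))*exp(2^(2/3)*a/4)


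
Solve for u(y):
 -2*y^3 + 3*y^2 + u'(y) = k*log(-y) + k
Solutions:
 u(y) = C1 + k*y*log(-y) + y^4/2 - y^3


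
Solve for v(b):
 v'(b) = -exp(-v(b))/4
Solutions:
 v(b) = log(C1 - b/4)


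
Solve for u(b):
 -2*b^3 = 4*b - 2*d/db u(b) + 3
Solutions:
 u(b) = C1 + b^4/4 + b^2 + 3*b/2


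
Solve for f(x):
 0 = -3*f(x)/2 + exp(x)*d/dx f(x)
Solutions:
 f(x) = C1*exp(-3*exp(-x)/2)


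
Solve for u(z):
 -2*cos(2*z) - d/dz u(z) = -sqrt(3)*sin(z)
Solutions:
 u(z) = C1 - sin(2*z) - sqrt(3)*cos(z)


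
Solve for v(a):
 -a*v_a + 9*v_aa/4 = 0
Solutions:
 v(a) = C1 + C2*erfi(sqrt(2)*a/3)


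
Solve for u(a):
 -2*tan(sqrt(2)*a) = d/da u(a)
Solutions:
 u(a) = C1 + sqrt(2)*log(cos(sqrt(2)*a))


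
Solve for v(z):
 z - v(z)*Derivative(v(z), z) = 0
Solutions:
 v(z) = -sqrt(C1 + z^2)
 v(z) = sqrt(C1 + z^2)


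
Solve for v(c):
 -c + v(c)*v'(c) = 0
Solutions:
 v(c) = -sqrt(C1 + c^2)
 v(c) = sqrt(C1 + c^2)


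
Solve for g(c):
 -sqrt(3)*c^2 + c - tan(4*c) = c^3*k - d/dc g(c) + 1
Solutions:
 g(c) = C1 + c^4*k/4 + sqrt(3)*c^3/3 - c^2/2 + c - log(cos(4*c))/4


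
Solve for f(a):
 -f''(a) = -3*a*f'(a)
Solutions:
 f(a) = C1 + C2*erfi(sqrt(6)*a/2)


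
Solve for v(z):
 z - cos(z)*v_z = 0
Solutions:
 v(z) = C1 + Integral(z/cos(z), z)


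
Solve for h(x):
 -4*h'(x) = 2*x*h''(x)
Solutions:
 h(x) = C1 + C2/x


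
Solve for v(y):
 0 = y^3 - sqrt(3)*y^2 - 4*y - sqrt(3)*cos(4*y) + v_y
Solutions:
 v(y) = C1 - y^4/4 + sqrt(3)*y^3/3 + 2*y^2 + sqrt(3)*sin(4*y)/4


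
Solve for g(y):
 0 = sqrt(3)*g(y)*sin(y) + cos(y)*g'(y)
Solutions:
 g(y) = C1*cos(y)^(sqrt(3))


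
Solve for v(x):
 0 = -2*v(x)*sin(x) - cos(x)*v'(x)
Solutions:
 v(x) = C1*cos(x)^2


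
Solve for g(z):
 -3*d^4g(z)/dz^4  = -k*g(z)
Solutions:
 g(z) = C1*exp(-3^(3/4)*k^(1/4)*z/3) + C2*exp(3^(3/4)*k^(1/4)*z/3) + C3*exp(-3^(3/4)*I*k^(1/4)*z/3) + C4*exp(3^(3/4)*I*k^(1/4)*z/3)


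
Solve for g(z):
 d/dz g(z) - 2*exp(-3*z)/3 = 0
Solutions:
 g(z) = C1 - 2*exp(-3*z)/9


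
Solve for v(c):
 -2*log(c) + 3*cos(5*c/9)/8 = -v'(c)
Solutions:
 v(c) = C1 + 2*c*log(c) - 2*c - 27*sin(5*c/9)/40


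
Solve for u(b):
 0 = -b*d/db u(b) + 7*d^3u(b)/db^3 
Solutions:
 u(b) = C1 + Integral(C2*airyai(7^(2/3)*b/7) + C3*airybi(7^(2/3)*b/7), b)


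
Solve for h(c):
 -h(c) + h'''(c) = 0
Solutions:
 h(c) = C3*exp(c) + (C1*sin(sqrt(3)*c/2) + C2*cos(sqrt(3)*c/2))*exp(-c/2)


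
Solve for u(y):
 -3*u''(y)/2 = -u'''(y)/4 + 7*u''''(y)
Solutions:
 u(y) = C1 + C2*y + (C3*sin(sqrt(671)*y/56) + C4*cos(sqrt(671)*y/56))*exp(y/56)


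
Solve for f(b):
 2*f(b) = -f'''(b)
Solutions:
 f(b) = C3*exp(-2^(1/3)*b) + (C1*sin(2^(1/3)*sqrt(3)*b/2) + C2*cos(2^(1/3)*sqrt(3)*b/2))*exp(2^(1/3)*b/2)


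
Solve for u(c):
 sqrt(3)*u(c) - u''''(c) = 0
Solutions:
 u(c) = C1*exp(-3^(1/8)*c) + C2*exp(3^(1/8)*c) + C3*sin(3^(1/8)*c) + C4*cos(3^(1/8)*c)


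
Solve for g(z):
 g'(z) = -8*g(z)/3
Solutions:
 g(z) = C1*exp(-8*z/3)


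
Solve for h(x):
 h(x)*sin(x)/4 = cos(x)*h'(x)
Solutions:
 h(x) = C1/cos(x)^(1/4)


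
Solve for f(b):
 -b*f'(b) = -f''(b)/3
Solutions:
 f(b) = C1 + C2*erfi(sqrt(6)*b/2)


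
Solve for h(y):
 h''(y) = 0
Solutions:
 h(y) = C1 + C2*y


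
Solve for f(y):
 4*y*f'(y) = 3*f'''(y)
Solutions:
 f(y) = C1 + Integral(C2*airyai(6^(2/3)*y/3) + C3*airybi(6^(2/3)*y/3), y)


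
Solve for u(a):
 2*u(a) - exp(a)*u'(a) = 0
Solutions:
 u(a) = C1*exp(-2*exp(-a))


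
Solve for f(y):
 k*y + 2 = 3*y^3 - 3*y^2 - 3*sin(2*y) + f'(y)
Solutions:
 f(y) = C1 + k*y^2/2 - 3*y^4/4 + y^3 + 2*y - 3*cos(2*y)/2


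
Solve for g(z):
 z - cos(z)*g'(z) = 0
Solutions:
 g(z) = C1 + Integral(z/cos(z), z)


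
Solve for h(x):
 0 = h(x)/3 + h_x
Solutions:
 h(x) = C1*exp(-x/3)


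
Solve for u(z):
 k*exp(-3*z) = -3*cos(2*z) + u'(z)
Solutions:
 u(z) = C1 - k*exp(-3*z)/3 + 3*sin(2*z)/2


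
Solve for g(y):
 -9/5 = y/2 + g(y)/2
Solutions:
 g(y) = -y - 18/5


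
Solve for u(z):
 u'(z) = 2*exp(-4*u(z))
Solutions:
 u(z) = log(-I*(C1 + 8*z)^(1/4))
 u(z) = log(I*(C1 + 8*z)^(1/4))
 u(z) = log(-(C1 + 8*z)^(1/4))
 u(z) = log(C1 + 8*z)/4


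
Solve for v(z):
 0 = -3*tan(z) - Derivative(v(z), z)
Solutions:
 v(z) = C1 + 3*log(cos(z))


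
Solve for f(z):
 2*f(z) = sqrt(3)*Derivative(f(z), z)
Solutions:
 f(z) = C1*exp(2*sqrt(3)*z/3)


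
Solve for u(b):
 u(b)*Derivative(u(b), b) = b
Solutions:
 u(b) = -sqrt(C1 + b^2)
 u(b) = sqrt(C1 + b^2)


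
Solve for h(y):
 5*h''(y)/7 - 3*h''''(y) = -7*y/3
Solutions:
 h(y) = C1 + C2*y + C3*exp(-sqrt(105)*y/21) + C4*exp(sqrt(105)*y/21) - 49*y^3/90


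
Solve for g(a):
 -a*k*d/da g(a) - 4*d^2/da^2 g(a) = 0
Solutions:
 g(a) = Piecewise((-sqrt(2)*sqrt(pi)*C1*erf(sqrt(2)*a*sqrt(k)/4)/sqrt(k) - C2, (k > 0) | (k < 0)), (-C1*a - C2, True))


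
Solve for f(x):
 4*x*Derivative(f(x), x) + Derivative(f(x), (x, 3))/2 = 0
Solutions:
 f(x) = C1 + Integral(C2*airyai(-2*x) + C3*airybi(-2*x), x)


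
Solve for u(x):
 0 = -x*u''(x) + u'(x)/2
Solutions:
 u(x) = C1 + C2*x^(3/2)


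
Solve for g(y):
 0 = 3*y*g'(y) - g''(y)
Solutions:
 g(y) = C1 + C2*erfi(sqrt(6)*y/2)


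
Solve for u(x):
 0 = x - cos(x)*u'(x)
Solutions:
 u(x) = C1 + Integral(x/cos(x), x)


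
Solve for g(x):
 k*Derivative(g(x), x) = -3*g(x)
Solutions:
 g(x) = C1*exp(-3*x/k)


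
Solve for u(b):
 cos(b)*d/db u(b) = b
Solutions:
 u(b) = C1 + Integral(b/cos(b), b)


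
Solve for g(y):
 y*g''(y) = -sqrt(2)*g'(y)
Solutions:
 g(y) = C1 + C2*y^(1 - sqrt(2))


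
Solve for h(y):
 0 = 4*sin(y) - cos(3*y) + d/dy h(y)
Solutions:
 h(y) = C1 + sin(3*y)/3 + 4*cos(y)


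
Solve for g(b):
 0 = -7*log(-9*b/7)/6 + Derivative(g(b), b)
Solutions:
 g(b) = C1 + 7*b*log(-b)/6 + 7*b*(-log(7) - 1 + 2*log(3))/6


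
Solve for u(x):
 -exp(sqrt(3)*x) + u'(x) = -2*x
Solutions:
 u(x) = C1 - x^2 + sqrt(3)*exp(sqrt(3)*x)/3


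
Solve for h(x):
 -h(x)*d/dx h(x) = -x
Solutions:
 h(x) = -sqrt(C1 + x^2)
 h(x) = sqrt(C1 + x^2)


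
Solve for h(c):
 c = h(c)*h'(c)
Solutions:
 h(c) = -sqrt(C1 + c^2)
 h(c) = sqrt(C1 + c^2)


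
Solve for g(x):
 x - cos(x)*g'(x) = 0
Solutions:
 g(x) = C1 + Integral(x/cos(x), x)


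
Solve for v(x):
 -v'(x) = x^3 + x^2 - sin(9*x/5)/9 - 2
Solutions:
 v(x) = C1 - x^4/4 - x^3/3 + 2*x - 5*cos(9*x/5)/81


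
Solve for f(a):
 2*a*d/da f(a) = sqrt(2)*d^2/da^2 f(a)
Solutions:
 f(a) = C1 + C2*erfi(2^(3/4)*a/2)


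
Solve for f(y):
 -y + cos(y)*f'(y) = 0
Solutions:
 f(y) = C1 + Integral(y/cos(y), y)


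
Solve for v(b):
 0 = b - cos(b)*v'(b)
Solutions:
 v(b) = C1 + Integral(b/cos(b), b)


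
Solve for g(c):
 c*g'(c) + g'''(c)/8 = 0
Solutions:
 g(c) = C1 + Integral(C2*airyai(-2*c) + C3*airybi(-2*c), c)


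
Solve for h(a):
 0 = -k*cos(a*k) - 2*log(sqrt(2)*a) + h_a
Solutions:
 h(a) = C1 + 2*a*log(a) - 2*a + a*log(2) + k*Piecewise((sin(a*k)/k, Ne(k, 0)), (a, True))


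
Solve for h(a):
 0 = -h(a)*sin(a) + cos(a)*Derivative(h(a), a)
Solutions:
 h(a) = C1/cos(a)


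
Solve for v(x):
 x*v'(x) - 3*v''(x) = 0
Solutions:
 v(x) = C1 + C2*erfi(sqrt(6)*x/6)


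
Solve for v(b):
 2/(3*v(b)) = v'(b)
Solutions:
 v(b) = -sqrt(C1 + 12*b)/3
 v(b) = sqrt(C1 + 12*b)/3


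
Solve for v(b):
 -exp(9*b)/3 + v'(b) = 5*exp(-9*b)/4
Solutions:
 v(b) = C1 + exp(9*b)/27 - 5*exp(-9*b)/36


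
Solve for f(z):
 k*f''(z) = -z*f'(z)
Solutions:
 f(z) = C1 + C2*sqrt(k)*erf(sqrt(2)*z*sqrt(1/k)/2)


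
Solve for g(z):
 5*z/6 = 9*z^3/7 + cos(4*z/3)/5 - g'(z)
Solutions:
 g(z) = C1 + 9*z^4/28 - 5*z^2/12 + 3*sin(4*z/3)/20


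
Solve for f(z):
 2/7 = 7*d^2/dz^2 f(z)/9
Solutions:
 f(z) = C1 + C2*z + 9*z^2/49


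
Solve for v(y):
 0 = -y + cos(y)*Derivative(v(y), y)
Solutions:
 v(y) = C1 + Integral(y/cos(y), y)


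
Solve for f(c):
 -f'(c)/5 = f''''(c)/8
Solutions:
 f(c) = C1 + C4*exp(-2*5^(2/3)*c/5) + (C2*sin(sqrt(3)*5^(2/3)*c/5) + C3*cos(sqrt(3)*5^(2/3)*c/5))*exp(5^(2/3)*c/5)


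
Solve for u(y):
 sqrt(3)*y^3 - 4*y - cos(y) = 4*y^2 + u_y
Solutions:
 u(y) = C1 + sqrt(3)*y^4/4 - 4*y^3/3 - 2*y^2 - sin(y)


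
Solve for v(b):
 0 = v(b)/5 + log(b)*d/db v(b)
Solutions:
 v(b) = C1*exp(-li(b)/5)


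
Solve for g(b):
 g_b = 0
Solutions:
 g(b) = C1


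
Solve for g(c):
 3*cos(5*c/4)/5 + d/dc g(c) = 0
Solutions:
 g(c) = C1 - 12*sin(5*c/4)/25


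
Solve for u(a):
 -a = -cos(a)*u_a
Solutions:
 u(a) = C1 + Integral(a/cos(a), a)


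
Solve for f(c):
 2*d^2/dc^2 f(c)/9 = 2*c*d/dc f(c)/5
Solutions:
 f(c) = C1 + C2*erfi(3*sqrt(10)*c/10)


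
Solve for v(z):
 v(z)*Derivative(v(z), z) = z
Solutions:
 v(z) = -sqrt(C1 + z^2)
 v(z) = sqrt(C1 + z^2)


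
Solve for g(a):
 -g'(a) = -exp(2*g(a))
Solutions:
 g(a) = log(-sqrt(-1/(C1 + a))) - log(2)/2
 g(a) = log(-1/(C1 + a))/2 - log(2)/2


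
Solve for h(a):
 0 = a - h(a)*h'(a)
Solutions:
 h(a) = -sqrt(C1 + a^2)
 h(a) = sqrt(C1 + a^2)


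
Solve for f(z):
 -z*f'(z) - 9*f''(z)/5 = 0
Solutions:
 f(z) = C1 + C2*erf(sqrt(10)*z/6)


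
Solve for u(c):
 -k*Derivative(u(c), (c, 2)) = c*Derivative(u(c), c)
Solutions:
 u(c) = C1 + C2*sqrt(k)*erf(sqrt(2)*c*sqrt(1/k)/2)


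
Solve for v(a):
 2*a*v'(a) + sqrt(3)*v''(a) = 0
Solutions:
 v(a) = C1 + C2*erf(3^(3/4)*a/3)


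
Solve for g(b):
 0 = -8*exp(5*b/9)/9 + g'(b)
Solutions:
 g(b) = C1 + 8*exp(5*b/9)/5


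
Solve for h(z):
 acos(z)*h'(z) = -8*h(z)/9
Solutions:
 h(z) = C1*exp(-8*Integral(1/acos(z), z)/9)


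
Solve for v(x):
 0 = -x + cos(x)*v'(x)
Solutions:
 v(x) = C1 + Integral(x/cos(x), x)


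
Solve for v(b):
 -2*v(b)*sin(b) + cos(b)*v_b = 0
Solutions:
 v(b) = C1/cos(b)^2


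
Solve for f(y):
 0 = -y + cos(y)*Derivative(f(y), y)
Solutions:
 f(y) = C1 + Integral(y/cos(y), y)


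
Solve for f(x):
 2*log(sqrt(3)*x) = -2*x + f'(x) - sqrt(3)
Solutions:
 f(x) = C1 + x^2 + 2*x*log(x) - 2*x + x*log(3) + sqrt(3)*x


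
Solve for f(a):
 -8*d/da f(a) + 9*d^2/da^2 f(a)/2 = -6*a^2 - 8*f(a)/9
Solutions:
 f(a) = C1*exp(4*a*(2 - sqrt(3))/9) + C2*exp(4*a*(sqrt(3) + 2)/9) - 27*a^2/4 - 243*a/2 - 32805/32


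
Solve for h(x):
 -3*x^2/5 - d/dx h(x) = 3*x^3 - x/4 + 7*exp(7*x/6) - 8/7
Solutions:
 h(x) = C1 - 3*x^4/4 - x^3/5 + x^2/8 + 8*x/7 - 6*exp(7*x/6)


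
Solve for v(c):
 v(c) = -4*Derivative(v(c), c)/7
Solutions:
 v(c) = C1*exp(-7*c/4)


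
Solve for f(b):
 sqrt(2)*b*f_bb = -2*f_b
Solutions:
 f(b) = C1 + C2*b^(1 - sqrt(2))


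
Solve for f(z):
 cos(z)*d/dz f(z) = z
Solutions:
 f(z) = C1 + Integral(z/cos(z), z)


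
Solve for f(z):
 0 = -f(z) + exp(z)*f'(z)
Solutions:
 f(z) = C1*exp(-exp(-z))


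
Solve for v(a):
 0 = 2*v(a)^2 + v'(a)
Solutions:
 v(a) = 1/(C1 + 2*a)


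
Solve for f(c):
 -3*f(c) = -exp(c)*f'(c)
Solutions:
 f(c) = C1*exp(-3*exp(-c))


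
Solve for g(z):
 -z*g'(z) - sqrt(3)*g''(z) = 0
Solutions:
 g(z) = C1 + C2*erf(sqrt(2)*3^(3/4)*z/6)


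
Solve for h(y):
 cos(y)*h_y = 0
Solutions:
 h(y) = C1


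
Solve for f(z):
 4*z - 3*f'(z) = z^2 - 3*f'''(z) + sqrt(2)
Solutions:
 f(z) = C1 + C2*exp(-z) + C3*exp(z) - z^3/9 + 2*z^2/3 - 2*z/3 - sqrt(2)*z/3


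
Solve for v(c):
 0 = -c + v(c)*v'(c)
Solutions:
 v(c) = -sqrt(C1 + c^2)
 v(c) = sqrt(C1 + c^2)


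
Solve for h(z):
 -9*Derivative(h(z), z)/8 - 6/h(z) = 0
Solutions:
 h(z) = -sqrt(C1 - 96*z)/3
 h(z) = sqrt(C1 - 96*z)/3


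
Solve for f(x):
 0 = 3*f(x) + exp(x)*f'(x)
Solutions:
 f(x) = C1*exp(3*exp(-x))


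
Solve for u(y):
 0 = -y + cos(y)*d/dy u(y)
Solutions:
 u(y) = C1 + Integral(y/cos(y), y)


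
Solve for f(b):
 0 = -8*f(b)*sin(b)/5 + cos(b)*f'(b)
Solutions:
 f(b) = C1/cos(b)^(8/5)


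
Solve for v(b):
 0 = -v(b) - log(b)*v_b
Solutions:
 v(b) = C1*exp(-li(b))


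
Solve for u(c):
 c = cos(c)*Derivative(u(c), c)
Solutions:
 u(c) = C1 + Integral(c/cos(c), c)


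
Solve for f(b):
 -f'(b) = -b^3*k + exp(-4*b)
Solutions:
 f(b) = C1 + b^4*k/4 + exp(-4*b)/4


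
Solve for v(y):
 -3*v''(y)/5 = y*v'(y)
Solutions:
 v(y) = C1 + C2*erf(sqrt(30)*y/6)


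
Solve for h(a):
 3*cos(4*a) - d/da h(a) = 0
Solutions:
 h(a) = C1 + 3*sin(4*a)/4


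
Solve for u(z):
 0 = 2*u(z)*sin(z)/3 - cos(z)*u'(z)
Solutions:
 u(z) = C1/cos(z)^(2/3)


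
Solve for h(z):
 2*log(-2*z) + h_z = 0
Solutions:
 h(z) = C1 - 2*z*log(-z) + 2*z*(1 - log(2))


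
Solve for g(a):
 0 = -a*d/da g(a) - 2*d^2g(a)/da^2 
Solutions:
 g(a) = C1 + C2*erf(a/2)


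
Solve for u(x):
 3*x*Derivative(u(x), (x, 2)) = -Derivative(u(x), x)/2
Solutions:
 u(x) = C1 + C2*x^(5/6)


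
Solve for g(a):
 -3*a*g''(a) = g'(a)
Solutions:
 g(a) = C1 + C2*a^(2/3)


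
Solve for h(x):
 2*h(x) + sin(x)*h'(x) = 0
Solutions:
 h(x) = C1*(cos(x) + 1)/(cos(x) - 1)


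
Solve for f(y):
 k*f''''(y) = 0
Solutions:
 f(y) = C1 + C2*y + C3*y^2 + C4*y^3


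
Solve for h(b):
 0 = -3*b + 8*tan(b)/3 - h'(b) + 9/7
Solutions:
 h(b) = C1 - 3*b^2/2 + 9*b/7 - 8*log(cos(b))/3


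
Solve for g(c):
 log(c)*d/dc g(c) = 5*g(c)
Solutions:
 g(c) = C1*exp(5*li(c))


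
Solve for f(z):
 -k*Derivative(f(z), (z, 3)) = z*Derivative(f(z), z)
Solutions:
 f(z) = C1 + Integral(C2*airyai(z*(-1/k)^(1/3)) + C3*airybi(z*(-1/k)^(1/3)), z)


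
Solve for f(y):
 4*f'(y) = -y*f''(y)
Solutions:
 f(y) = C1 + C2/y^3


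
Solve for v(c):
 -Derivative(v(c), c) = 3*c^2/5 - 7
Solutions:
 v(c) = C1 - c^3/5 + 7*c


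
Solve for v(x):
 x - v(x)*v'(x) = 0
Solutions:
 v(x) = -sqrt(C1 + x^2)
 v(x) = sqrt(C1 + x^2)


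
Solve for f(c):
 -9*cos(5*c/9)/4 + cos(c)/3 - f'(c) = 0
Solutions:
 f(c) = C1 - 81*sin(5*c/9)/20 + sin(c)/3


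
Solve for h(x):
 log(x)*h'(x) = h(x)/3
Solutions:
 h(x) = C1*exp(li(x)/3)


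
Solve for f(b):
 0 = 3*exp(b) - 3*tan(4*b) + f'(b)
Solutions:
 f(b) = C1 - 3*exp(b) - 3*log(cos(4*b))/4


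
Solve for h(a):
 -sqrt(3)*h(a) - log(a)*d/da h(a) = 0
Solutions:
 h(a) = C1*exp(-sqrt(3)*li(a))


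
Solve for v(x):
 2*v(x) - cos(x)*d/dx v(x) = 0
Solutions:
 v(x) = C1*(sin(x) + 1)/(sin(x) - 1)


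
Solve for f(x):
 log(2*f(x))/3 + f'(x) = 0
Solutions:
 3*Integral(1/(log(_y) + log(2)), (_y, f(x))) = C1 - x


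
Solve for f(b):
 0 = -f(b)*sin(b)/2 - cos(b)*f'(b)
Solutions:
 f(b) = C1*sqrt(cos(b))


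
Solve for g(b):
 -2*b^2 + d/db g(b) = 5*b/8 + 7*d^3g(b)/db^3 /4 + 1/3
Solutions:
 g(b) = C1 + C2*exp(-2*sqrt(7)*b/7) + C3*exp(2*sqrt(7)*b/7) + 2*b^3/3 + 5*b^2/16 + 22*b/3


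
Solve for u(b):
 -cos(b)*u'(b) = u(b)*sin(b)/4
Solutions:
 u(b) = C1*cos(b)^(1/4)


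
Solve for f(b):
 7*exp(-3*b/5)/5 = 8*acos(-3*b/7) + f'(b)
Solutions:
 f(b) = C1 - 8*b*acos(-3*b/7) - 8*sqrt(49 - 9*b^2)/3 - 7*exp(-3*b/5)/3


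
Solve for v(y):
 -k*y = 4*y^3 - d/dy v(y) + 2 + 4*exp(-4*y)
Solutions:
 v(y) = C1 + k*y^2/2 + y^4 + 2*y - exp(-4*y)


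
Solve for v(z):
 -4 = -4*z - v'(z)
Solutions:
 v(z) = C1 - 2*z^2 + 4*z


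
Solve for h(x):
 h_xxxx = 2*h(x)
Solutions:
 h(x) = C1*exp(-2^(1/4)*x) + C2*exp(2^(1/4)*x) + C3*sin(2^(1/4)*x) + C4*cos(2^(1/4)*x)


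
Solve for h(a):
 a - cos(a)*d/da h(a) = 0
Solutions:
 h(a) = C1 + Integral(a/cos(a), a)


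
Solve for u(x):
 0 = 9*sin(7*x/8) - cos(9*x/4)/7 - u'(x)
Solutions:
 u(x) = C1 - 4*sin(9*x/4)/63 - 72*cos(7*x/8)/7


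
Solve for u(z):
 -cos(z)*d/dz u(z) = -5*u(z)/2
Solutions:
 u(z) = C1*(sin(z) + 1)^(5/4)/(sin(z) - 1)^(5/4)


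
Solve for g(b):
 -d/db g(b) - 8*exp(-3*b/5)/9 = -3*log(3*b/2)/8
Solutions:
 g(b) = C1 + 3*b*log(b)/8 + 3*b*(-1 - log(2) + log(3))/8 + 40*exp(-3*b/5)/27


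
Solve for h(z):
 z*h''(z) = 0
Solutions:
 h(z) = C1 + C2*z


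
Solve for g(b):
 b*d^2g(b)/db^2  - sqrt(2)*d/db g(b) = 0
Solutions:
 g(b) = C1 + C2*b^(1 + sqrt(2))


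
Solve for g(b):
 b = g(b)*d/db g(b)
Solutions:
 g(b) = -sqrt(C1 + b^2)
 g(b) = sqrt(C1 + b^2)


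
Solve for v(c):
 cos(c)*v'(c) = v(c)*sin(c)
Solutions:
 v(c) = C1/cos(c)


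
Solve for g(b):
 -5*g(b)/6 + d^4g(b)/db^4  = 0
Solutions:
 g(b) = C1*exp(-5^(1/4)*6^(3/4)*b/6) + C2*exp(5^(1/4)*6^(3/4)*b/6) + C3*sin(5^(1/4)*6^(3/4)*b/6) + C4*cos(5^(1/4)*6^(3/4)*b/6)


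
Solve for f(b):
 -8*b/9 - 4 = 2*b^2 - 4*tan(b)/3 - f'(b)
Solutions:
 f(b) = C1 + 2*b^3/3 + 4*b^2/9 + 4*b + 4*log(cos(b))/3


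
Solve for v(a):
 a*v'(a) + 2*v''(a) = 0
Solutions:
 v(a) = C1 + C2*erf(a/2)


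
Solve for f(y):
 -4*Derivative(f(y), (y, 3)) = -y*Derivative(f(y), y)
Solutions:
 f(y) = C1 + Integral(C2*airyai(2^(1/3)*y/2) + C3*airybi(2^(1/3)*y/2), y)


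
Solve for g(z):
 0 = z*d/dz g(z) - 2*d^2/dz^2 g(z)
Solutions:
 g(z) = C1 + C2*erfi(z/2)


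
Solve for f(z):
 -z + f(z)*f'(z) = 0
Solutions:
 f(z) = -sqrt(C1 + z^2)
 f(z) = sqrt(C1 + z^2)


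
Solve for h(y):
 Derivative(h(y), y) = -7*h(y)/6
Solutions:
 h(y) = C1*exp(-7*y/6)


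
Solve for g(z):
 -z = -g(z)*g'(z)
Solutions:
 g(z) = -sqrt(C1 + z^2)
 g(z) = sqrt(C1 + z^2)


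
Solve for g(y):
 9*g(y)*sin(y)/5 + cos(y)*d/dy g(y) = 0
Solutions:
 g(y) = C1*cos(y)^(9/5)


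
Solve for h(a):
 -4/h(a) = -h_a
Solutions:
 h(a) = -sqrt(C1 + 8*a)
 h(a) = sqrt(C1 + 8*a)


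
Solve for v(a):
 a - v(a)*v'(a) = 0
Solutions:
 v(a) = -sqrt(C1 + a^2)
 v(a) = sqrt(C1 + a^2)


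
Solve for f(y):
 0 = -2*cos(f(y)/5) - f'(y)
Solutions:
 2*y - 5*log(sin(f(y)/5) - 1)/2 + 5*log(sin(f(y)/5) + 1)/2 = C1


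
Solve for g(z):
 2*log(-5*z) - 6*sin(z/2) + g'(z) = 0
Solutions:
 g(z) = C1 - 2*z*log(-z) - 2*z*log(5) + 2*z - 12*cos(z/2)


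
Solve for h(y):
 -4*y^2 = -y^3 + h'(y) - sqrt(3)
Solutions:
 h(y) = C1 + y^4/4 - 4*y^3/3 + sqrt(3)*y


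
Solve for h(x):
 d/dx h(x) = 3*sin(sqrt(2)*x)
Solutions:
 h(x) = C1 - 3*sqrt(2)*cos(sqrt(2)*x)/2


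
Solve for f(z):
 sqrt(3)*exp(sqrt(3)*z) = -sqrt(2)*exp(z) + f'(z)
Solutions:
 f(z) = C1 + sqrt(2)*exp(z) + exp(sqrt(3)*z)


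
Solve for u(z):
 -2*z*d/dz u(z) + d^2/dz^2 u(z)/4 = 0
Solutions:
 u(z) = C1 + C2*erfi(2*z)


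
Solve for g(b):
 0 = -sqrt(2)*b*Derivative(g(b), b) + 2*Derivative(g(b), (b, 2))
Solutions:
 g(b) = C1 + C2*erfi(2^(1/4)*b/2)


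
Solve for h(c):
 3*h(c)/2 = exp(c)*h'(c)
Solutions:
 h(c) = C1*exp(-3*exp(-c)/2)


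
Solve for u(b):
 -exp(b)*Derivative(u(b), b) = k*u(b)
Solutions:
 u(b) = C1*exp(k*exp(-b))


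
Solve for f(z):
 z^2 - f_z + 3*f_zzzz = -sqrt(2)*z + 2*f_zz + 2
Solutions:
 f(z) = C1 + C4*exp(z) + z^3/3 - 2*z^2 + sqrt(2)*z^2/2 - 2*sqrt(2)*z + 6*z + (C2*sin(sqrt(3)*z/6) + C3*cos(sqrt(3)*z/6))*exp(-z/2)


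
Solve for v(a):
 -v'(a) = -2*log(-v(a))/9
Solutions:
 -li(-v(a)) = C1 + 2*a/9


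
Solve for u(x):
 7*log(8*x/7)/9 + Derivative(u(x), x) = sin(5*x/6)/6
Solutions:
 u(x) = C1 - 7*x*log(x)/9 - 7*x*log(2)/3 + 7*x/9 + 7*x*log(7)/9 - cos(5*x/6)/5


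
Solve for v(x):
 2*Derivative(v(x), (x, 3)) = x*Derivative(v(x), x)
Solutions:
 v(x) = C1 + Integral(C2*airyai(2^(2/3)*x/2) + C3*airybi(2^(2/3)*x/2), x)


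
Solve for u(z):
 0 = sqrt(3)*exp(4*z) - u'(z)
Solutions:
 u(z) = C1 + sqrt(3)*exp(4*z)/4


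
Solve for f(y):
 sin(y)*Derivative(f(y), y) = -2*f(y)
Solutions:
 f(y) = C1*(cos(y) + 1)/(cos(y) - 1)


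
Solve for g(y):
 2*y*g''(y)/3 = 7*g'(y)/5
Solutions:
 g(y) = C1 + C2*y^(31/10)


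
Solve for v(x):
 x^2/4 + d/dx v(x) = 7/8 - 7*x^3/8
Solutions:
 v(x) = C1 - 7*x^4/32 - x^3/12 + 7*x/8


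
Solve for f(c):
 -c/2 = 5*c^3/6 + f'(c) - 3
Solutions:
 f(c) = C1 - 5*c^4/24 - c^2/4 + 3*c


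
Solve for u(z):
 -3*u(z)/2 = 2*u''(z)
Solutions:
 u(z) = C1*sin(sqrt(3)*z/2) + C2*cos(sqrt(3)*z/2)


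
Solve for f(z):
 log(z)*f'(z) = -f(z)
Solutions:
 f(z) = C1*exp(-li(z))


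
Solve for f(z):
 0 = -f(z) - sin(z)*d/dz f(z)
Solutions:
 f(z) = C1*sqrt(cos(z) + 1)/sqrt(cos(z) - 1)


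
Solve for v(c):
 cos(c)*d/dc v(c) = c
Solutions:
 v(c) = C1 + Integral(c/cos(c), c)


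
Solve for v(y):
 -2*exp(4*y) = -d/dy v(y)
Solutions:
 v(y) = C1 + exp(4*y)/2


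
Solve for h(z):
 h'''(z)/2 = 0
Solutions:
 h(z) = C1 + C2*z + C3*z^2


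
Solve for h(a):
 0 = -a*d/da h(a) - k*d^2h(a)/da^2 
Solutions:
 h(a) = C1 + C2*sqrt(k)*erf(sqrt(2)*a*sqrt(1/k)/2)


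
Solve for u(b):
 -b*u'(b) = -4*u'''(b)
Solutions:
 u(b) = C1 + Integral(C2*airyai(2^(1/3)*b/2) + C3*airybi(2^(1/3)*b/2), b)
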